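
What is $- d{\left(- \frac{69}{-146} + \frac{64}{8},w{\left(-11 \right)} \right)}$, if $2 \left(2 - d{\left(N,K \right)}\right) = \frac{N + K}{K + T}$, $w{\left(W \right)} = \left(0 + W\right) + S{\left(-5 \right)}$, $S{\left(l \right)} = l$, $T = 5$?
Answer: $- \frac{5325}{3212} \approx -1.6578$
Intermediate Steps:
$w{\left(W \right)} = -5 + W$ ($w{\left(W \right)} = \left(0 + W\right) - 5 = W - 5 = -5 + W$)
$d{\left(N,K \right)} = 2 - \frac{K + N}{2 \left(5 + K\right)}$ ($d{\left(N,K \right)} = 2 - \frac{\left(N + K\right) \frac{1}{K + 5}}{2} = 2 - \frac{\left(K + N\right) \frac{1}{5 + K}}{2} = 2 - \frac{\frac{1}{5 + K} \left(K + N\right)}{2} = 2 - \frac{K + N}{2 \left(5 + K\right)}$)
$- d{\left(- \frac{69}{-146} + \frac{64}{8},w{\left(-11 \right)} \right)} = - \frac{20 - \left(- \frac{69}{-146} + \frac{64}{8}\right) + 3 \left(-5 - 11\right)}{2 \left(5 - 16\right)} = - \frac{20 - \left(\left(-69\right) \left(- \frac{1}{146}\right) + 64 \cdot \frac{1}{8}\right) + 3 \left(-16\right)}{2 \left(5 - 16\right)} = - \frac{20 - \left(\frac{69}{146} + 8\right) - 48}{2 \left(-11\right)} = - \frac{\left(-1\right) \left(20 - \frac{1237}{146} - 48\right)}{2 \cdot 11} = - \frac{\left(-1\right) \left(-5325\right)}{2 \cdot 11 \cdot 146} = \left(-1\right) \frac{5325}{3212} = - \frac{5325}{3212}$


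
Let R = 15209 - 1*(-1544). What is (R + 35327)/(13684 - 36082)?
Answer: -8680/3733 ≈ -2.3252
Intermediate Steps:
R = 16753 (R = 15209 + 1544 = 16753)
(R + 35327)/(13684 - 36082) = (16753 + 35327)/(13684 - 36082) = 52080/(-22398) = 52080*(-1/22398) = -8680/3733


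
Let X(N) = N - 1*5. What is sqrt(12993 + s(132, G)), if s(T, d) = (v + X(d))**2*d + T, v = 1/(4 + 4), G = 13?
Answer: 5*sqrt(35797)/8 ≈ 118.25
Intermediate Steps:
v = 1/8 ≈ 0.12500
X(N) = -5 + N (X(N) = N - 5 = -5 + N)
s(T, d) = T + d*(-39/8 + d)**2 (s(T, d) = (1/8 + (-5 + d))**2*d + T = (-39/8 + d)**2*d + T = d*(-39/8 + d)**2 + T = T + d*(-39/8 + d)**2)
sqrt(12993 + s(132, G)) = sqrt(12993 + (132 + (1/64)*13*(-39 + 8*13)**2)) = sqrt(12993 + (132 + (1/64)*13*(-39 + 104)**2)) = sqrt(12993 + (132 + (1/64)*13*65**2)) = sqrt(12993 + (132 + (1/64)*13*4225)) = sqrt(12993 + (132 + 54925/64)) = sqrt(12993 + 63373/64) = sqrt(894925/64) = 5*sqrt(35797)/8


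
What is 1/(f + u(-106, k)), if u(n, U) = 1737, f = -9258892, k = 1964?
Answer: -1/9257155 ≈ -1.0802e-7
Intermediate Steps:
1/(f + u(-106, k)) = 1/(-9258892 + 1737) = 1/(-9257155) = -1/9257155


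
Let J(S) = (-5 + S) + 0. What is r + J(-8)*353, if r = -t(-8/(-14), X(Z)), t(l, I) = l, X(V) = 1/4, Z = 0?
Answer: -32127/7 ≈ -4589.6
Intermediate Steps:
X(V) = ¼ (X(V) = 1*(¼) = ¼)
J(S) = -5 + S
r = -4/7 (r = -(-8)/(-14) = -(-8)*(-1)/14 = -1*4/7 = -4/7 ≈ -0.57143)
r + J(-8)*353 = -4/7 + (-5 - 8)*353 = -4/7 - 13*353 = -4/7 - 4589 = -32127/7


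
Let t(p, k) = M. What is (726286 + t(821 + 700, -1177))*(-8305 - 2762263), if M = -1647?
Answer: -2007661624952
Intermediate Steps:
t(p, k) = -1647
(726286 + t(821 + 700, -1177))*(-8305 - 2762263) = (726286 - 1647)*(-8305 - 2762263) = 724639*(-2770568) = -2007661624952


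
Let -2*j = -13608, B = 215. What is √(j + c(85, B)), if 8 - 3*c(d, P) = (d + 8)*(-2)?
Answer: √61818/3 ≈ 82.877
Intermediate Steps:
j = 6804 (j = -½*(-13608) = 6804)
c(d, P) = 8 + 2*d/3 (c(d, P) = 8/3 - (d + 8)*(-2)/3 = 8/3 - (8 + d)*(-2)/3 = 8/3 - (-16 - 2*d)/3 = 8/3 + (16/3 + 2*d/3) = 8 + 2*d/3)
√(j + c(85, B)) = √(6804 + (8 + (⅔)*85)) = √(6804 + (8 + 170/3)) = √(6804 + 194/3) = √(20606/3) = √61818/3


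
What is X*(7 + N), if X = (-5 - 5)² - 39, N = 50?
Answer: 3477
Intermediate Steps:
X = 61 (X = (-10)² - 39 = 100 - 39 = 61)
X*(7 + N) = 61*(7 + 50) = 61*57 = 3477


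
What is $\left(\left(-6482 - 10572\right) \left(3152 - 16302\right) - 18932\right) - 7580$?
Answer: $224233588$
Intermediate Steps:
$\left(\left(-6482 - 10572\right) \left(3152 - 16302\right) - 18932\right) - 7580 = \left(\left(-17054\right) \left(-13150\right) - 18932\right) - 7580 = \left(224260100 - 18932\right) - 7580 = 224241168 - 7580 = 224233588$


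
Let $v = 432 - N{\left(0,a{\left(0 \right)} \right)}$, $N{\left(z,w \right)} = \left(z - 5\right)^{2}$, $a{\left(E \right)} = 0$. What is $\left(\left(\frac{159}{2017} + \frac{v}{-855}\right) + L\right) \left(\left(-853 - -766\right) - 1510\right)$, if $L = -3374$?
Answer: $\frac{9293367904208}{1724535} \approx 5.3889 \cdot 10^{6}$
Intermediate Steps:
$N{\left(z,w \right)} = \left(-5 + z\right)^{2}$
$v = 407$ ($v = 432 - \left(-5 + 0\right)^{2} = 432 - \left(-5\right)^{2} = 432 - 25 = 407$)
$\left(\left(\frac{159}{2017} + \frac{v}{-855}\right) + L\right) \left(\left(-853 - -766\right) - 1510\right) = \left(\left(\frac{159}{2017} + \frac{407}{-855}\right) - 3374\right) \left(\left(-853 - -766\right) - 1510\right) = \left(\left(159 \cdot \frac{1}{2017} + 407 \left(- \frac{1}{855}\right)\right) - 3374\right) \left(\left(-853 + 766\right) - 1510\right) = \left(\left(\frac{159}{2017} - \frac{407}{855}\right) - 3374\right) \left(-87 - 1510\right) = \left(- \frac{684974}{1724535} - 3374\right) \left(-1597\right) = \left(- \frac{5819266064}{1724535}\right) \left(-1597\right) = \frac{9293367904208}{1724535}$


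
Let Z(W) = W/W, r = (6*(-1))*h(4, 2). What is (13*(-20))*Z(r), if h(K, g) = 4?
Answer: -260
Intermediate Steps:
r = -24 (r = (6*(-1))*4 = -6*4 = -24)
Z(W) = 1
(13*(-20))*Z(r) = (13*(-20))*1 = -260*1 = -260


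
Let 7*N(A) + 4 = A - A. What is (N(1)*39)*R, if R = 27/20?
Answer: -1053/35 ≈ -30.086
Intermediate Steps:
R = 27/20 (R = 27*(1/20) = 27/20 ≈ 1.3500)
N(A) = -4/7 (N(A) = -4/7 + (A - A)/7 = -4/7 + (⅐)*0 = -4/7 + 0 = -4/7)
(N(1)*39)*R = -4/7*39*(27/20) = -156/7*27/20 = -1053/35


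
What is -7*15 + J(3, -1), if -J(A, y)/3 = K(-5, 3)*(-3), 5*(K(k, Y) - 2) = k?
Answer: -96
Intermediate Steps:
K(k, Y) = 2 + k/5
J(A, y) = 9 (J(A, y) = -3*(2 + (⅕)*(-5))*(-3) = -3*(2 - 1)*(-3) = -3*(-3) = 9)
-7*15 + J(3, -1) = -7*15 + 9 = -105 + 9 = -96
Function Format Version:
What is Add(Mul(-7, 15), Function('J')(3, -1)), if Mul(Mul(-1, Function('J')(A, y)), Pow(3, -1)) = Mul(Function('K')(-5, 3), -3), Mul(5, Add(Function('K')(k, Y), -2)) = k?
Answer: -96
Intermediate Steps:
Function('K')(k, Y) = Add(2, Mul(Rational(1, 5), k))
Function('J')(A, y) = 9 (Function('J')(A, y) = Mul(-3, Mul(Add(2, Mul(Rational(1, 5), -5)), -3)) = Mul(-3, Mul(Add(2, -1), -3)) = Mul(-3, Mul(1, -3)) = Mul(-3, -3) = 9)
Add(Mul(-7, 15), Function('J')(3, -1)) = Add(Mul(-7, 15), 9) = Add(-105, 9) = -96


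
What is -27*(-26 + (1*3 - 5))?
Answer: 756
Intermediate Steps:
-27*(-26 + (1*3 - 5)) = -27*(-26 + (3 - 5)) = -27*(-26 - 2) = -27*(-28) = 756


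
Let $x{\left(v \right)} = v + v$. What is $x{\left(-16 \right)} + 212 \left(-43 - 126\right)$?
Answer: $-35860$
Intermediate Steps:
$x{\left(v \right)} = 2 v$
$x{\left(-16 \right)} + 212 \left(-43 - 126\right) = 2 \left(-16\right) + 212 \left(-43 - 126\right) = -32 + 212 \left(-169\right) = -32 - 35828 = -35860$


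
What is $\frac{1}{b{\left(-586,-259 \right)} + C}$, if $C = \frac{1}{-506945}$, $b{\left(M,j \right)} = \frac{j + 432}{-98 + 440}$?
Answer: $\frac{173375190}{87701143} \approx 1.9769$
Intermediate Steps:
$b{\left(M,j \right)} = \frac{24}{19} + \frac{j}{342}$ ($b{\left(M,j \right)} = \frac{432 + j}{342} = \left(432 + j\right) \frac{1}{342} = \frac{24}{19} + \frac{j}{342}$)
$C = - \frac{1}{506945} \approx -1.9726 \cdot 10^{-6}$
$\frac{1}{b{\left(-586,-259 \right)} + C} = \frac{1}{\left(\frac{24}{19} + \frac{1}{342} \left(-259\right)\right) - \frac{1}{506945}} = \frac{1}{\left(\frac{24}{19} - \frac{259}{342}\right) - \frac{1}{506945}} = \frac{1}{\frac{173}{342} - \frac{1}{506945}} = \frac{1}{\frac{87701143}{173375190}} = \frac{173375190}{87701143}$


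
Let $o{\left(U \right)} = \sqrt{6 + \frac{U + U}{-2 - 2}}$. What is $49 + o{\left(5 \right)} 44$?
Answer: $49 + 22 \sqrt{14} \approx 131.32$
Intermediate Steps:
$o{\left(U \right)} = \sqrt{6 - \frac{U}{2}}$ ($o{\left(U \right)} = \sqrt{6 + \frac{2 U}{-4}} = \sqrt{6 + 2 U \left(- \frac{1}{4}\right)} = \sqrt{6 - \frac{U}{2}}$)
$49 + o{\left(5 \right)} 44 = 49 + \frac{\sqrt{24 - 10}}{2} \cdot 44 = 49 + \frac{\sqrt{14}}{2} \cdot 44 = 49 + 22 \sqrt{14}$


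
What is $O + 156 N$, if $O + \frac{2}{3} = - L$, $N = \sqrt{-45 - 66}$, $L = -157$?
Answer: $\frac{469}{3} + 156 i \sqrt{111} \approx 156.33 + 1643.6 i$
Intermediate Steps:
$N = i \sqrt{111}$ ($N = \sqrt{-111} = i \sqrt{111} \approx 10.536 i$)
$O = \frac{469}{3}$ ($O = - \frac{2}{3} - -157 = - \frac{2}{3} + 157 = \frac{469}{3} \approx 156.33$)
$O + 156 N = \frac{469}{3} + 156 i \sqrt{111}$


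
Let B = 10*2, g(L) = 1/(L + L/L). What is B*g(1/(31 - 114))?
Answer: 830/41 ≈ 20.244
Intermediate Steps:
g(L) = 1/(1 + L) (g(L) = 1/(L + 1) = 1/(1 + L))
B = 20
B*g(1/(31 - 114)) = 20/(1 + 1/(31 - 114)) = 20/(1 + 1/(-83)) = 20/(1 - 1/83) = 20/(82/83) = 20*(83/82) = 830/41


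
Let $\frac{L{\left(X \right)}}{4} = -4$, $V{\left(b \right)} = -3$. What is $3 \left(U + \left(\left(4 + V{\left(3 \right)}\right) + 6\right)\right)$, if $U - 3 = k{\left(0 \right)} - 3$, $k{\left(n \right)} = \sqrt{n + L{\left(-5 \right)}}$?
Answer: $21 + 12 i \approx 21.0 + 12.0 i$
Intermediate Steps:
$L{\left(X \right)} = -16$ ($L{\left(X \right)} = 4 \left(-4\right) = -16$)
$k{\left(n \right)} = \sqrt{-16 + n}$ ($k{\left(n \right)} = \sqrt{n - 16} = \sqrt{-16 + n}$)
$U = 4 i$ ($U = 3 + \left(\sqrt{-16 + 0} - 3\right) = 3 - \left(3 - \sqrt{-16}\right) = 3 - \left(3 - 4 i\right) = 4 i \approx 4.0 i$)
$3 \left(U + \left(\left(4 + V{\left(3 \right)}\right) + 6\right)\right) = 3 \left(4 i + \left(\left(4 - 3\right) + 6\right)\right) = 3 \left(4 i + \left(1 + 6\right)\right) = 3 \left(4 i + 7\right) = 3 \left(7 + 4 i\right) = 21 + 12 i$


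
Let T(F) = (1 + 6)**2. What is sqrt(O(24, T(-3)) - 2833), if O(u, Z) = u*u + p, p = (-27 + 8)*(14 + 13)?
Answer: I*sqrt(2770) ≈ 52.631*I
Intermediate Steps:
p = -513 (p = -19*27 = -513)
T(F) = 49 (T(F) = 7**2 = 49)
O(u, Z) = -513 + u**2 (O(u, Z) = u*u - 513 = u**2 - 513 = -513 + u**2)
sqrt(O(24, T(-3)) - 2833) = sqrt((-513 + 24**2) - 2833) = sqrt((-513 + 576) - 2833) = sqrt(63 - 2833) = sqrt(-2770) = I*sqrt(2770)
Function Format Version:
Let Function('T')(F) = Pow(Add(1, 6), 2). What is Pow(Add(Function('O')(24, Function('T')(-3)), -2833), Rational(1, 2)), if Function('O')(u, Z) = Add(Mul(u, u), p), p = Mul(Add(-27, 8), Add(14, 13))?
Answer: Mul(I, Pow(2770, Rational(1, 2))) ≈ Mul(52.631, I)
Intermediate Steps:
p = -513 (p = Mul(-19, 27) = -513)
Function('T')(F) = 49 (Function('T')(F) = Pow(7, 2) = 49)
Function('O')(u, Z) = Add(-513, Pow(u, 2)) (Function('O')(u, Z) = Add(Mul(u, u), -513) = Add(Pow(u, 2), -513) = Add(-513, Pow(u, 2)))
Pow(Add(Function('O')(24, Function('T')(-3)), -2833), Rational(1, 2)) = Pow(Add(Add(-513, Pow(24, 2)), -2833), Rational(1, 2)) = Pow(Add(Add(-513, 576), -2833), Rational(1, 2)) = Pow(Add(63, -2833), Rational(1, 2)) = Pow(-2770, Rational(1, 2)) = Mul(I, Pow(2770, Rational(1, 2)))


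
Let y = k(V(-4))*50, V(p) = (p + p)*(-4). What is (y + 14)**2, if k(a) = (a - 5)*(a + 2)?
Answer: 2108095396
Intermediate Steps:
V(p) = -8*p (V(p) = (2*p)*(-4) = -8*p)
k(a) = (-5 + a)*(2 + a)
y = 45900 (y = (-10 + (-8*(-4))**2 - (-24)*(-4))*50 = (-10 + 32**2 - 3*32)*50 = (-10 + 1024 - 96)*50 = 918*50 = 45900)
(y + 14)**2 = (45900 + 14)**2 = 45914**2 = 2108095396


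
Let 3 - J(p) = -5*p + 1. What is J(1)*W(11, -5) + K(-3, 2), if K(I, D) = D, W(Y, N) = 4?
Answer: 30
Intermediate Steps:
J(p) = 2 + 5*p (J(p) = 3 - (-5*p + 1) = 3 - (1 - 5*p) = 3 + (-1 + 5*p) = 2 + 5*p)
J(1)*W(11, -5) + K(-3, 2) = (2 + 5*1)*4 + 2 = (2 + 5)*4 + 2 = 7*4 + 2 = 28 + 2 = 30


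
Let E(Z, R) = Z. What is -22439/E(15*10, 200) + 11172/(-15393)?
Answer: -16527587/109950 ≈ -150.32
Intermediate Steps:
-22439/E(15*10, 200) + 11172/(-15393) = -22439/(15*10) + 11172/(-15393) = -22439/150 + 11172*(-1/15393) = -22439*1/150 - 532/733 = -22439/150 - 532/733 = -16527587/109950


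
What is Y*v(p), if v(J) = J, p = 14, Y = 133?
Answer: 1862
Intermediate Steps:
Y*v(p) = 133*14 = 1862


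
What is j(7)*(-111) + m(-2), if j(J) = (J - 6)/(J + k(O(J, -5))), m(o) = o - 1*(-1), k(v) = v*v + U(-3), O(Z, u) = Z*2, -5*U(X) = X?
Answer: -1573/1018 ≈ -1.5452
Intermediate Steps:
U(X) = -X/5
O(Z, u) = 2*Z
k(v) = ⅗ + v² (k(v) = v*v - ⅕*(-3) = v² + ⅗ = ⅗ + v²)
m(o) = 1 + o (m(o) = o + 1 = 1 + o)
j(J) = (-6 + J)/(⅗ + J + 4*J²) (j(J) = (J - 6)/(J + (⅗ + (2*J)²)) = (-6 + J)/(J + (⅗ + 4*J²)) = (-6 + J)/(⅗ + J + 4*J²))
j(7)*(-111) + m(-2) = (5*(-6 + 7)/(3 + 5*7 + 20*7²))*(-111) + (1 - 2) = (5*1/(3 + 35 + 20*49))*(-111) - 1 = (5*1/(3 + 35 + 980))*(-111) - 1 = (5*1/1018)*(-111) - 1 = (5*(1/1018)*1)*(-111) - 1 = (5/1018)*(-111) - 1 = -555/1018 - 1 = -1573/1018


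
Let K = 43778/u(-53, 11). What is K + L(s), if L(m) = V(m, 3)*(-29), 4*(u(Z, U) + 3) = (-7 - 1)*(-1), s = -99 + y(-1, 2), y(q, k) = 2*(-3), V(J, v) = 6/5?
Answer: -219064/5 ≈ -43813.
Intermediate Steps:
V(J, v) = 6/5 (V(J, v) = 6*(1/5) = 6/5)
y(q, k) = -6
s = -105 (s = -99 - 6 = -105)
u(Z, U) = -1 (u(Z, U) = -3 + ((-7 - 1)*(-1))/4 = -3 + (-8*(-1))/4 = -3 + (1/4)*8 = -3 + 2 = -1)
K = -43778 (K = 43778/(-1) = 43778*(-1) = -43778)
L(m) = -174/5 (L(m) = (6/5)*(-29) = -174/5)
K + L(s) = -43778 - 174/5 = -219064/5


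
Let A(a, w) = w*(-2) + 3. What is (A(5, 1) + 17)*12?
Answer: 216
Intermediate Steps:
A(a, w) = 3 - 2*w (A(a, w) = -2*w + 3 = 3 - 2*w)
(A(5, 1) + 17)*12 = ((3 - 2*1) + 17)*12 = ((3 - 2) + 17)*12 = (1 + 17)*12 = 18*12 = 216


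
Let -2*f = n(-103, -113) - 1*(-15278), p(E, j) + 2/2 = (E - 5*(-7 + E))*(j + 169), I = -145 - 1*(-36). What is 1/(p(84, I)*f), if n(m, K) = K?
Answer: 2/273895065 ≈ 7.3021e-9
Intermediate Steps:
I = -109 (I = -145 + 36 = -109)
p(E, j) = -1 + (35 - 4*E)*(169 + j) (p(E, j) = -1 + (E - 5*(-7 + E))*(j + 169) = -1 + (E + (35 - 5*E))*(169 + j) = -1 + (35 - 4*E)*(169 + j))
f = -15165/2 (f = -(-113 - 1*(-15278))/2 = -(-113 + 15278)/2 = -½*15165 = -15165/2 ≈ -7582.5)
1/(p(84, I)*f) = 1/((5914 - 676*84 + 35*(-109) - 4*84*(-109))*(-15165/2)) = -2/15165/(5914 - 56784 - 3815 + 36624) = -2/15165/(-18061) = -1/18061*(-2/15165) = 2/273895065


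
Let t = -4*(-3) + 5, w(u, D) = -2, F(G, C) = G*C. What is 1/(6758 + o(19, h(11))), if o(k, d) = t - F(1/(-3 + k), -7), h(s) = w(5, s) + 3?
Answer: 16/108407 ≈ 0.00014759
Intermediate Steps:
F(G, C) = C*G
t = 17 (t = 12 + 5 = 17)
h(s) = 1 (h(s) = -2 + 3 = 1)
o(k, d) = 17 + 7/(-3 + k) (o(k, d) = 17 - (-7)/(-3 + k) = 17 + 7/(-3 + k))
1/(6758 + o(19, h(11))) = 1/(6758 + (-44 + 17*19)/(-3 + 19)) = 1/(6758 + (-44 + 323)/16) = 1/(6758 + (1/16)*279) = 1/(6758 + 279/16) = 1/(108407/16) = 16/108407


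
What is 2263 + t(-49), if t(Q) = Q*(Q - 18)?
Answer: 5546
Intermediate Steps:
t(Q) = Q*(-18 + Q)
2263 + t(-49) = 2263 - 49*(-18 - 49) = 2263 - 49*(-67) = 2263 + 3283 = 5546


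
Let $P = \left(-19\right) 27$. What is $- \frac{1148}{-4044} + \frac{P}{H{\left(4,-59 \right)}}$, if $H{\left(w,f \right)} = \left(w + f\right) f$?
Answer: $\frac{412672}{3280695} \approx 0.12579$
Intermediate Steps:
$P = -513$
$H{\left(w,f \right)} = f \left(f + w\right)$ ($H{\left(w,f \right)} = \left(f + w\right) f = f \left(f + w\right)$)
$- \frac{1148}{-4044} + \frac{P}{H{\left(4,-59 \right)}} = - \frac{1148}{-4044} - \frac{513}{\left(-59\right) \left(-59 + 4\right)} = \left(-1148\right) \left(- \frac{1}{4044}\right) - \frac{513}{\left(-59\right) \left(-55\right)} = \frac{287}{1011} - \frac{513}{3245} = \frac{412672}{3280695}$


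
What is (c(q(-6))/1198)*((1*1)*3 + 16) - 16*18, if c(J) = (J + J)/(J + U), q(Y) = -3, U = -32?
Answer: -6037863/20965 ≈ -288.00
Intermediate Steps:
c(J) = 2*J/(-32 + J) (c(J) = (J + J)/(J - 32) = (2*J)/(-32 + J) = 2*J/(-32 + J))
(c(q(-6))/1198)*((1*1)*3 + 16) - 16*18 = ((2*(-3)/(-32 - 3))/1198)*((1*1)*3 + 16) - 16*18 = ((2*(-3)/(-35))*(1/1198))*(1*3 + 16) - 288 = ((2*(-3)*(-1/35))*(1/1198))*(3 + 16) - 288 = ((6/35)*(1/1198))*19 - 288 = (3/20965)*19 - 288 = 57/20965 - 288 = -6037863/20965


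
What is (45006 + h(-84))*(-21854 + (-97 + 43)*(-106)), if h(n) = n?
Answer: -724591860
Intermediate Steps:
(45006 + h(-84))*(-21854 + (-97 + 43)*(-106)) = (45006 - 84)*(-21854 + (-97 + 43)*(-106)) = 44922*(-21854 - 54*(-106)) = 44922*(-21854 + 5724) = 44922*(-16130) = -724591860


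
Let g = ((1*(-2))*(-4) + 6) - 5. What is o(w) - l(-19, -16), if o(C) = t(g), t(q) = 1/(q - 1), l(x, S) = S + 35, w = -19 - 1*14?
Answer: -151/8 ≈ -18.875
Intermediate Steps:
w = -33 (w = -19 - 14 = -33)
l(x, S) = 35 + S
g = 9 (g = (-2*(-4) + 6) - 5 = (8 + 6) - 5 = 14 - 5 = 9)
t(q) = 1/(-1 + q)
o(C) = 1/8 (o(C) = 1/(-1 + 9) = 1/8)
o(w) - l(-19, -16) = 1/8 - (35 - 16) = 1/8 - 1*19 = 1/8 - 19 = -151/8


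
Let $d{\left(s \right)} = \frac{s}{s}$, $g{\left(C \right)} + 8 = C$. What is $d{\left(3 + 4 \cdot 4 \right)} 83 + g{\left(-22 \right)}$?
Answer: $53$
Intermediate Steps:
$g{\left(C \right)} = -8 + C$
$d{\left(s \right)} = 1$
$d{\left(3 + 4 \cdot 4 \right)} 83 + g{\left(-22 \right)} = 1 \cdot 83 - 30 = 83 - 30 = 53$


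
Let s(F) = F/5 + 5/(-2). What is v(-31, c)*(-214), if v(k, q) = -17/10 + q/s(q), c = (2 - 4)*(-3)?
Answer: 87847/65 ≈ 1351.5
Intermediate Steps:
s(F) = -5/2 + F/5 (s(F) = F*(⅕) + 5*(-½) = F/5 - 5/2 = -5/2 + F/5)
c = 6 (c = -2*(-3) = 6)
v(k, q) = -17/10 + q/(-5/2 + q/5)
v(-31, c)*(-214) = ((425 + 66*6)/(10*(-25 + 2*6)))*(-214) = ((425 + 396)/(10*(-25 + 12)))*(-214) = ((⅒)*821/(-13))*(-214) = ((⅒)*(-1/13)*821)*(-214) = -821/130*(-214) = 87847/65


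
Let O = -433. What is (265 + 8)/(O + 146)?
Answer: -39/41 ≈ -0.95122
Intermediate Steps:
(265 + 8)/(O + 146) = (265 + 8)/(-433 + 146) = 273/(-287) = 273*(-1/287) = -39/41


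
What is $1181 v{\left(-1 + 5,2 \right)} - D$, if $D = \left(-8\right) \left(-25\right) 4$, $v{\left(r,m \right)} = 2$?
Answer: $1562$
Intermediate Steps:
$D = 800$ ($D = 200 \cdot 4 = 800$)
$1181 v{\left(-1 + 5,2 \right)} - D = 1181 \cdot 2 - 800 = 2362 - 800 = 1562$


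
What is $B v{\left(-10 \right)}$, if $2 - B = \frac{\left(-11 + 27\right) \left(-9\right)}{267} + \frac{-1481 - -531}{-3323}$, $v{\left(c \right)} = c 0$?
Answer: $0$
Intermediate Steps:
$v{\left(c \right)} = 0$
$B = \frac{666448}{295747}$ ($B = 2 - \left(\frac{\left(-11 + 27\right) \left(-9\right)}{267} + \frac{-1481 - -531}{-3323}\right) = 2 - \left(16 \left(-9\right) \frac{1}{267} + \left(-1481 + 531\right) \left(- \frac{1}{3323}\right)\right) = 2 - \left(\left(-144\right) \frac{1}{267} - - \frac{950}{3323}\right) = 2 - \left(- \frac{48}{89} + \frac{950}{3323}\right) = 2 - - \frac{74954}{295747} = 2 + \frac{74954}{295747} = \frac{666448}{295747} \approx 2.2534$)
$B v{\left(-10 \right)} = \frac{666448}{295747} \cdot 0 = 0$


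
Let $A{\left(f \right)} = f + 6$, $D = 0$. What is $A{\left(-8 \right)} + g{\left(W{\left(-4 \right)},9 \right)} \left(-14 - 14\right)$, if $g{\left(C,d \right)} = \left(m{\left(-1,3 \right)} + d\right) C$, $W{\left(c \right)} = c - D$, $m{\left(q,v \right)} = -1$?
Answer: $894$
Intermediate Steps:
$W{\left(c \right)} = c$ ($W{\left(c \right)} = c - 0 = c + 0 = c$)
$g{\left(C,d \right)} = C \left(-1 + d\right)$ ($g{\left(C,d \right)} = \left(-1 + d\right) C = C \left(-1 + d\right)$)
$A{\left(f \right)} = 6 + f$
$A{\left(-8 \right)} + g{\left(W{\left(-4 \right)},9 \right)} \left(-14 - 14\right) = \left(6 - 8\right) + - 4 \left(-1 + 9\right) \left(-14 - 14\right) = -2 + \left(-4\right) 8 \left(-28\right) = -2 - -896 = -2 + 896 = 894$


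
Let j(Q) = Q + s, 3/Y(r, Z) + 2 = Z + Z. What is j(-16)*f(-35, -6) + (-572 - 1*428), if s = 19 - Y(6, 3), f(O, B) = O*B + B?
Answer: -541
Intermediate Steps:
f(O, B) = B + B*O (f(O, B) = B*O + B = B + B*O)
Y(r, Z) = 3/(-2 + 2*Z) (Y(r, Z) = 3/(-2 + (Z + Z)) = 3/(-2 + 2*Z))
s = 73/4 (s = 19 - 3/(2*(-1 + 3)) = 19 - 3/(2*2) = 19 - 1*¾ = 19 - ¾ = 73/4 ≈ 18.250)
j(Q) = 73/4 + Q (j(Q) = Q + 73/4 = 73/4 + Q)
j(-16)*f(-35, -6) + (-572 - 1*428) = (73/4 - 16)*(-6*(1 - 35)) + (-572 - 1*428) = 9*(-6*(-34))/4 + (-572 - 428) = (9/4)*204 - 1000 = 459 - 1000 = -541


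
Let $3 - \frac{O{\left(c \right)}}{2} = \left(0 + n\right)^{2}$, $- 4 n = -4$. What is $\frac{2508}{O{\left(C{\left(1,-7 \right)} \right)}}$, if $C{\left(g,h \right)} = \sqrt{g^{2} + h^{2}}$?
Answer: $627$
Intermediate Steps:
$n = 1$ ($n = \left(- \frac{1}{4}\right) \left(-4\right) = 1$)
$O{\left(c \right)} = 4$ ($O{\left(c \right)} = 6 - 2 \left(0 + 1\right)^{2} = 6 - 2 \cdot 1^{2} = 6 - 2 = 4$)
$\frac{2508}{O{\left(C{\left(1,-7 \right)} \right)}} = \frac{2508}{4} = 2508 \cdot \frac{1}{4} = 627$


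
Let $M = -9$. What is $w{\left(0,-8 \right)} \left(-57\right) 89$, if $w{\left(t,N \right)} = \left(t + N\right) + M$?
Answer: $86241$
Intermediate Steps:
$w{\left(t,N \right)} = -9 + N + t$ ($w{\left(t,N \right)} = \left(t + N\right) - 9 = \left(N + t\right) - 9 = -9 + N + t$)
$w{\left(0,-8 \right)} \left(-57\right) 89 = \left(-9 - 8 + 0\right) \left(-57\right) 89 = \left(-17\right) \left(-57\right) 89 = 969 \cdot 89 = 86241$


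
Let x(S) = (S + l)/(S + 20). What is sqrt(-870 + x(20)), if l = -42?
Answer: I*sqrt(87055)/10 ≈ 29.505*I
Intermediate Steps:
x(S) = (-42 + S)/(20 + S) (x(S) = (S - 42)/(S + 20) = (-42 + S)/(20 + S))
sqrt(-870 + x(20)) = sqrt(-870 + (-42 + 20)/(20 + 20)) = sqrt(-870 - 22/40) = sqrt(-870 + (1/40)*(-22)) = sqrt(-870 - 11/20) = sqrt(-17411/20) = I*sqrt(87055)/10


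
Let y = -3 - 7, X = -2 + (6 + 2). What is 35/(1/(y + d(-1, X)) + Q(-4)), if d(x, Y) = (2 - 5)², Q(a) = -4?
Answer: -7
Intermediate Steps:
X = 6 (X = -2 + 8 = 6)
y = -10
d(x, Y) = 9 (d(x, Y) = (-3)² = 9)
35/(1/(y + d(-1, X)) + Q(-4)) = 35/(1/(-10 + 9) - 4) = 35/(1/(-1) - 4) = 35/(-1 - 4) = 35/(-5) = 35*(-⅕) = -7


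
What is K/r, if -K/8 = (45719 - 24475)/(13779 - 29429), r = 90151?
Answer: 84976/705431575 ≈ 0.00012046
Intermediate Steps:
K = 84976/7825 (K = -8*(45719 - 24475)/(13779 - 29429) = -169952/(-15650) = -169952*(-1)/15650 = -8*(-10622/7825) = 84976/7825 ≈ 10.860)
K/r = (84976/7825)/90151 = (84976/7825)*(1/90151) = 84976/705431575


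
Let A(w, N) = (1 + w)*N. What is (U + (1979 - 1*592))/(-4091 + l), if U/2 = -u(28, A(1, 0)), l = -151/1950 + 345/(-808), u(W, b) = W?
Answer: -1048561800/3223287179 ≈ -0.32531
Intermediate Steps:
A(w, N) = N*(1 + w)
l = -397379/787800 (l = -151*1/1950 + 345*(-1/808) = -151/1950 - 345/808 = -397379/787800 ≈ -0.50442)
U = -56 (U = 2*(-1*28) = 2*(-28) = -56)
(U + (1979 - 1*592))/(-4091 + l) = (-56 + (1979 - 1*592))/(-4091 - 397379/787800) = (-56 + (1979 - 592))/(-3223287179/787800) = (-56 + 1387)*(-787800/3223287179) = 1331*(-787800/3223287179) = -1048561800/3223287179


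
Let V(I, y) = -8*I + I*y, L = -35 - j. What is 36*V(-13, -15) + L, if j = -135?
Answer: 10864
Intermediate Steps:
L = 100 (L = -35 - 1*(-135) = -35 + 135 = 100)
36*V(-13, -15) + L = 36*(-13*(-8 - 15)) + 100 = 36*(-13*(-23)) + 100 = 36*299 + 100 = 10764 + 100 = 10864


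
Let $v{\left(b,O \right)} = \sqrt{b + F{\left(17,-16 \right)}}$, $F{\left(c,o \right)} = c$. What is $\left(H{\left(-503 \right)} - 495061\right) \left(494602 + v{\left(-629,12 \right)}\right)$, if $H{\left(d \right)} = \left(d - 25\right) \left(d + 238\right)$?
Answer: $-175653448882 - 2130846 i \sqrt{17} \approx -1.7565 \cdot 10^{11} - 8.7857 \cdot 10^{6} i$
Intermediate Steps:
$H{\left(d \right)} = \left(-25 + d\right) \left(238 + d\right)$
$v{\left(b,O \right)} = \sqrt{17 + b}$ ($v{\left(b,O \right)} = \sqrt{b + 17} = \sqrt{17 + b}$)
$\left(H{\left(-503 \right)} - 495061\right) \left(494602 + v{\left(-629,12 \right)}\right) = \left(\left(-5950 + \left(-503\right)^{2} + 213 \left(-503\right)\right) - 495061\right) \left(494602 + \sqrt{17 - 629}\right) = \left(\left(-5950 + 253009 - 107139\right) - 495061\right) \left(494602 + \sqrt{-612}\right) = \left(139920 - 495061\right) \left(494602 + 6 i \sqrt{17}\right) = - 355141 \left(494602 + 6 i \sqrt{17}\right) = -175653448882 - 2130846 i \sqrt{17}$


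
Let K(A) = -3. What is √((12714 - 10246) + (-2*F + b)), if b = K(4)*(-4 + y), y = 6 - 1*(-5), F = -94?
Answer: √2635 ≈ 51.332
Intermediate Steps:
y = 11 (y = 6 + 5 = 11)
b = -21 (b = -3*(-4 + 11) = -3*7 = -21)
√((12714 - 10246) + (-2*F + b)) = √((12714 - 10246) + (-2*(-94) - 21)) = √(2468 + (188 - 21)) = √(2468 + 167) = √2635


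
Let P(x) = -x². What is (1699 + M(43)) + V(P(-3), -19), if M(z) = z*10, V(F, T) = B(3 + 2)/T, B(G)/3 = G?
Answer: 40436/19 ≈ 2128.2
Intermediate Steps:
B(G) = 3*G
V(F, T) = 15/T (V(F, T) = (3*(3 + 2))/T = (3*5)/T = 15/T)
M(z) = 10*z
(1699 + M(43)) + V(P(-3), -19) = (1699 + 10*43) + 15/(-19) = (1699 + 430) + 15*(-1/19) = 2129 - 15/19 = 40436/19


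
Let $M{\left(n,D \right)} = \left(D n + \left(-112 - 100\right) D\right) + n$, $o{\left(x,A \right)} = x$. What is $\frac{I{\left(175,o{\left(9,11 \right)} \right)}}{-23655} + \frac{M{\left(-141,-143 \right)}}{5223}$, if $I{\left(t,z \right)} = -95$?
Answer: $\frac{1393265}{144503} \approx 9.6418$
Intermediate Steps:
$M{\left(n,D \right)} = n - 212 D + D n$ ($M{\left(n,D \right)} = \left(D n - 212 D\right) + n = \left(- 212 D + D n\right) + n = n - 212 D + D n$)
$\frac{I{\left(175,o{\left(9,11 \right)} \right)}}{-23655} + \frac{M{\left(-141,-143 \right)}}{5223} = - \frac{95}{-23655} + \frac{-141 - -30316 - -20163}{5223} = \left(-95\right) \left(- \frac{1}{23655}\right) + \left(-141 + 30316 + 20163\right) \frac{1}{5223} = \frac{1}{249} + 50338 \cdot \frac{1}{5223} = \frac{1}{249} + \frac{50338}{5223} = \frac{1393265}{144503}$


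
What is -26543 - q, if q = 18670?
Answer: -45213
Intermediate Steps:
-26543 - q = -26543 - 1*18670 = -26543 - 18670 = -45213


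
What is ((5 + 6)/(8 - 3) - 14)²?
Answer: 3481/25 ≈ 139.24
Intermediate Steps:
((5 + 6)/(8 - 3) - 14)² = (11/5 - 14)² = (-59/5)² = 3481/25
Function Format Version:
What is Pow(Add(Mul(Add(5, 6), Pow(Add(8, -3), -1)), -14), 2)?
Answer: Rational(3481, 25) ≈ 139.24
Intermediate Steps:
Pow(Add(Mul(Add(5, 6), Pow(Add(8, -3), -1)), -14), 2) = Pow(Add(Mul(11, Pow(5, -1)), -14), 2) = Pow(Add(Mul(11, Rational(1, 5)), -14), 2) = Pow(Add(Rational(11, 5), -14), 2) = Pow(Rational(-59, 5), 2) = Rational(3481, 25)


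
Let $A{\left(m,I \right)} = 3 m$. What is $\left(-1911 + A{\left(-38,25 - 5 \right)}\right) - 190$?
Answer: $-2215$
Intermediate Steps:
$\left(-1911 + A{\left(-38,25 - 5 \right)}\right) - 190 = \left(-1911 + 3 \left(-38\right)\right) - 190 = \left(-1911 - 114\right) - 190 = -2025 - 190 = -2215$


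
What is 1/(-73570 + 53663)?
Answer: -1/19907 ≈ -5.0234e-5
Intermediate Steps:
1/(-73570 + 53663) = 1/(-19907) = -1/19907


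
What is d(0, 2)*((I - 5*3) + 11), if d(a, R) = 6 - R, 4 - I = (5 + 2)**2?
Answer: -196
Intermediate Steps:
I = -45 (I = 4 - (5 + 2)**2 = 4 - 1*7**2 = 4 - 1*49 = 4 - 49 = -45)
d(0, 2)*((I - 5*3) + 11) = (6 - 1*2)*((-45 - 5*3) + 11) = (6 - 2)*((-45 - 15) + 11) = 4*(-60 + 11) = 4*(-49) = -196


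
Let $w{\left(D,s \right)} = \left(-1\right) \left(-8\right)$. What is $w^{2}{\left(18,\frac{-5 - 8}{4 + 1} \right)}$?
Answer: $64$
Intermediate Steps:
$w{\left(D,s \right)} = 8$
$w^{2}{\left(18,\frac{-5 - 8}{4 + 1} \right)} = 8^{2} = 64$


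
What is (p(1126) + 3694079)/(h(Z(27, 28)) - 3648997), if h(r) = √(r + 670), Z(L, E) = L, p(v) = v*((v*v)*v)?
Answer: -1955270336708519545/4438393035104 - 535837748485*√697/4438393035104 ≈ -4.4054e+5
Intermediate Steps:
p(v) = v⁴ (p(v) = v*(v²*v) = v*v³ = v⁴)
h(r) = √(670 + r)
(p(1126) + 3694079)/(h(Z(27, 28)) - 3648997) = (1126⁴ + 3694079)/(√(670 + 27) - 3648997) = (1607509551376 + 3694079)/(√697 - 3648997) = 1607513245455/(-3648997 + √697)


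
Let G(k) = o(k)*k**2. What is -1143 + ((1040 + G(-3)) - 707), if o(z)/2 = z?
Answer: -864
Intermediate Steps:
o(z) = 2*z
G(k) = 2*k**3 (G(k) = (2*k)*k**2 = 2*k**3)
-1143 + ((1040 + G(-3)) - 707) = -1143 + ((1040 + 2*(-3)**3) - 707) = -1143 + ((1040 + 2*(-27)) - 707) = -1143 + ((1040 - 54) - 707) = -1143 + (986 - 707) = -1143 + 279 = -864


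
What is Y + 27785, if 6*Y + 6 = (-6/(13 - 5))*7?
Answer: 222265/8 ≈ 27783.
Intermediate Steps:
Y = -15/8 (Y = -1 + ((-6/(13 - 5))*7)/6 = -1 + ((-6/8)*7)/6 = -1 + (((1/8)*(-6))*7)/6 = -1 + (-3/4*7)/6 = -1 + (1/6)*(-21/4) = -1 - 7/8 = -15/8 ≈ -1.8750)
Y + 27785 = -15/8 + 27785 = 222265/8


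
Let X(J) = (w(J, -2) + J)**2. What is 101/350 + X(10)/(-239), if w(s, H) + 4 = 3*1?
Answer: -4211/83650 ≈ -0.050341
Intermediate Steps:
w(s, H) = -1 (w(s, H) = -4 + 3*1 = -4 + 3 = -1)
X(J) = (-1 + J)**2
101/350 + X(10)/(-239) = 101/350 + (-1 + 10)**2/(-239) = 101*(1/350) + 9**2*(-1/239) = 101/350 + 81*(-1/239) = 101/350 - 81/239 = -4211/83650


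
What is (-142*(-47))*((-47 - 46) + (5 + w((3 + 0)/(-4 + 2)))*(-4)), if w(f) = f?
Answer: -714118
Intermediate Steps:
(-142*(-47))*((-47 - 46) + (5 + w((3 + 0)/(-4 + 2)))*(-4)) = (-142*(-47))*((-47 - 46) + (5 + (3 + 0)/(-4 + 2))*(-4)) = 6674*(-93 + (5 + 3/(-2))*(-4)) = 6674*(-93 + (5 + 3*(-1/2))*(-4)) = 6674*(-93 + (5 - 3/2)*(-4)) = 6674*(-93 + (7/2)*(-4)) = 6674*(-93 - 14) = 6674*(-107) = -714118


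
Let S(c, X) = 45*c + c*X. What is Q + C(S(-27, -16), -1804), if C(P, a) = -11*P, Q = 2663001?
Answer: 2671614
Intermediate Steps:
S(c, X) = 45*c + X*c
Q + C(S(-27, -16), -1804) = 2663001 - (-297)*(45 - 16) = 2663001 - (-297)*29 = 2663001 - 11*(-783) = 2663001 + 8613 = 2671614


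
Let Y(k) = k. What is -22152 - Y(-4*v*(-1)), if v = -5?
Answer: -22132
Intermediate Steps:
-22152 - Y(-4*v*(-1)) = -22152 - (-4*(-5))*(-1) = -22152 - 20*(-1) = -22152 - 1*(-20) = -22152 + 20 = -22132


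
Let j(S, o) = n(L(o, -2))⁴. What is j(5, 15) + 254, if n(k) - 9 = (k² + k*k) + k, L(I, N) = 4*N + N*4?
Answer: 65037750879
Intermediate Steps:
L(I, N) = 8*N (L(I, N) = 4*N + 4*N = 8*N)
n(k) = 9 + k + 2*k² (n(k) = 9 + ((k² + k*k) + k) = 9 + ((k² + k²) + k) = 9 + (2*k² + k) = 9 + (k + 2*k²) = 9 + k + 2*k²)
j(S, o) = 65037750625 (j(S, o) = (9 + 8*(-2) + 2*(8*(-2))²)⁴ = (9 - 16 + 2*(-16)²)⁴ = (9 - 16 + 2*256)⁴ = (9 - 16 + 512)⁴ = 505⁴ = 65037750625)
j(5, 15) + 254 = 65037750625 + 254 = 65037750879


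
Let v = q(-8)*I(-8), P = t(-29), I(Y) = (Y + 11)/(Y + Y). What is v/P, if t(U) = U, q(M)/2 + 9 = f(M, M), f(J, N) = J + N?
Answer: -75/232 ≈ -0.32328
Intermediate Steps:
q(M) = -18 + 4*M (q(M) = -18 + 2*(M + M) = -18 + 2*(2*M) = -18 + 4*M)
I(Y) = (11 + Y)/(2*Y) (I(Y) = (11 + Y)/((2*Y)) = (11 + Y)*(1/(2*Y)) = (11 + Y)/(2*Y))
P = -29
v = 75/8 (v = (-18 + 4*(-8))*((½)*(11 - 8)/(-8)) = (-18 - 32)*((½)*(-⅛)*3) = -50*(-3/16) = 75/8 ≈ 9.3750)
v/P = (75/8)/(-29) = (75/8)*(-1/29) = -75/232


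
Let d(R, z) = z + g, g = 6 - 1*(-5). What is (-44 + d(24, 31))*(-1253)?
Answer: 2506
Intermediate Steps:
g = 11 (g = 6 + 5 = 11)
d(R, z) = 11 + z (d(R, z) = z + 11 = 11 + z)
(-44 + d(24, 31))*(-1253) = (-44 + (11 + 31))*(-1253) = (-44 + 42)*(-1253) = -2*(-1253) = 2506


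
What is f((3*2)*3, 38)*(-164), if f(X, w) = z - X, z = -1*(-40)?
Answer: -3608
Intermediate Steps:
z = 40
f(X, w) = 40 - X
f((3*2)*3, 38)*(-164) = (40 - 3*2*3)*(-164) = (40 - 6*3)*(-164) = (40 - 1*18)*(-164) = (40 - 18)*(-164) = 22*(-164) = -3608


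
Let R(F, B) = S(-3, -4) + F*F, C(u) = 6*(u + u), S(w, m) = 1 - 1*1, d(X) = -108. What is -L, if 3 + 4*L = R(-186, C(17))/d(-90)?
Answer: 485/6 ≈ 80.833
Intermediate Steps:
S(w, m) = 0 (S(w, m) = 1 - 1 = 0)
C(u) = 12*u (C(u) = 6*(2*u) = 12*u)
R(F, B) = F² (R(F, B) = 0 + F*F = 0 + F² = F²)
L = -485/6 (L = -¾ + ((-186)²/(-108))/4 = -¾ + (34596*(-1/108))/4 = -¾ + (¼)*(-961/3) = -¾ - 961/12 = -485/6 ≈ -80.833)
-L = -1*(-485/6) = 485/6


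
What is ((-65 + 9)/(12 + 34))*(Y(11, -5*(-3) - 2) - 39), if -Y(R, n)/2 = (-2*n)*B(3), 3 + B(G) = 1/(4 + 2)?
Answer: 15652/69 ≈ 226.84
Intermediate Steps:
B(G) = -17/6 (B(G) = -3 + 1/(4 + 2) = -3 + 1/6 = -3 + ⅙ = -17/6)
Y(R, n) = -34*n/3 (Y(R, n) = -2*(-2*n)*(-17)/6 = -34*n/3)
((-65 + 9)/(12 + 34))*(Y(11, -5*(-3) - 2) - 39) = ((-65 + 9)/(12 + 34))*(-34*(-5*(-3) - 2)/3 - 39) = (-56/46)*(-34*(15 - 2)/3 - 39) = (-56*1/46)*(-34/3*13 - 39) = -28*(-442/3 - 39)/23 = -28/23*(-559/3) = 15652/69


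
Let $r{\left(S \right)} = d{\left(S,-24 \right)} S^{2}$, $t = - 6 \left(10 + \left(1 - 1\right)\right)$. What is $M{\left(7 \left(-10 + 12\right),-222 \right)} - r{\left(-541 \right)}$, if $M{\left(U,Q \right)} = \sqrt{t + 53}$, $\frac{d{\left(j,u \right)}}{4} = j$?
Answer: $633361684 + i \sqrt{7} \approx 6.3336 \cdot 10^{8} + 2.6458 i$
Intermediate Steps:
$t = -60$ ($t = - 6 \left(10 + 0\right) = \left(-6\right) 10 = -60$)
$d{\left(j,u \right)} = 4 j$
$r{\left(S \right)} = 4 S^{3}$ ($r{\left(S \right)} = 4 S S^{2} = 4 S^{3}$)
$M{\left(U,Q \right)} = i \sqrt{7}$ ($M{\left(U,Q \right)} = \sqrt{-60 + 53} = \sqrt{-7} = i \sqrt{7}$)
$M{\left(7 \left(-10 + 12\right),-222 \right)} - r{\left(-541 \right)} = i \sqrt{7} - 4 \left(-541\right)^{3} = i \sqrt{7} - 4 \left(-158340421\right) = i \sqrt{7} - -633361684 = i \sqrt{7} + 633361684 = 633361684 + i \sqrt{7}$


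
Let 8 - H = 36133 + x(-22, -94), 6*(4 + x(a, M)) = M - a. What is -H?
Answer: 36109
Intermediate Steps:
x(a, M) = -4 - a/6 + M/6 (x(a, M) = -4 + (M - a)/6 = -4 + (-a/6 + M/6) = -4 - a/6 + M/6)
H = -36109 (H = 8 - (36133 + (-4 - ⅙*(-22) + (⅙)*(-94))) = 8 - (36133 + (-4 + 11/3 - 47/3)) = 8 - (36133 - 16) = 8 - 1*36117 = 8 - 36117 = -36109)
-H = -1*(-36109) = 36109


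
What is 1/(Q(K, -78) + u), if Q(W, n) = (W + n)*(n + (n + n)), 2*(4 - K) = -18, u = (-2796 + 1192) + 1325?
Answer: 1/14931 ≈ 6.6975e-5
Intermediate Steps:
u = -279 (u = -1604 + 1325 = -279)
K = 13 (K = 4 - ½*(-18) = 4 + 9 = 13)
Q(W, n) = 3*n*(W + n) (Q(W, n) = (W + n)*(n + 2*n) = (W + n)*(3*n) = 3*n*(W + n))
1/(Q(K, -78) + u) = 1/(3*(-78)*(13 - 78) - 279) = 1/(3*(-78)*(-65) - 279) = 1/(15210 - 279) = 1/14931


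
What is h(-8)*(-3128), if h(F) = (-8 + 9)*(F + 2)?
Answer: 18768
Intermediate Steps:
h(F) = 2 + F (h(F) = 1*(2 + F) = 2 + F)
h(-8)*(-3128) = (2 - 8)*(-3128) = -6*(-3128) = 18768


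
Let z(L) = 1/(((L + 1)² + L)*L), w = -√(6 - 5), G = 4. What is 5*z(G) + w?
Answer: -111/116 ≈ -0.95690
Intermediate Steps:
w = -1 (w = -√1 = -1*1 = -1)
z(L) = 1/(L*(L + (1 + L)²)) (z(L) = 1/(((1 + L)² + L)*L) = 1/((L + (1 + L)²)*L) = 1/(L*(L + (1 + L)²)))
5*z(G) + w = 5*(1/(4*(4 + (1 + 4)²))) - 1 = 5*(1/(4*(4 + 5²))) - 1 = 5*(1/(4*(4 + 25))) - 1 = 5*((¼)/29) - 1 = 5*((¼)*(1/29)) - 1 = 5*(1/116) - 1 = 5/116 - 1 = -111/116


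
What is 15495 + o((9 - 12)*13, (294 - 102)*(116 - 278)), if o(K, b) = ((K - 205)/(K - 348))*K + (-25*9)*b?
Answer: 904789283/129 ≈ 7.0139e+6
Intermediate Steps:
o(K, b) = -225*b + K*(-205 + K)/(-348 + K) (o(K, b) = ((-205 + K)/(-348 + K))*K - 225*b = K*(-205 + K)/(-348 + K) - 225*b = -225*b + K*(-205 + K)/(-348 + K))
15495 + o((9 - 12)*13, (294 - 102)*(116 - 278)) = 15495 + (((9 - 12)*13)**2 - 205*(9 - 12)*13 + 78300*((294 - 102)*(116 - 278)) - 225*(9 - 12)*13*(294 - 102)*(116 - 278))/(-348 + (9 - 12)*13) = 15495 + ((-3*13)**2 - (-615)*13 + 78300*(192*(-162)) - 225*(-3*13)*192*(-162))/(-348 - 3*13) = 15495 + ((-39)**2 - 205*(-39) + 78300*(-31104) - 225*(-39)*(-31104))/(-348 - 39) = 15495 + (1521 + 7995 - 2435443200 - 272937600)/(-387) = 15495 - 1/387*(-2708371284) = 15495 + 902790428/129 = 904789283/129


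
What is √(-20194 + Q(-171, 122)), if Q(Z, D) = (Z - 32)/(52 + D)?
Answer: I*√727026/6 ≈ 142.11*I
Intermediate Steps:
Q(Z, D) = (-32 + Z)/(52 + D)
√(-20194 + Q(-171, 122)) = √(-20194 + (-32 - 171)/(52 + 122)) = √(-20194 - 203/174) = √(-20194 + (1/174)*(-203)) = √(-20194 - 7/6) = √(-121171/6) = I*√727026/6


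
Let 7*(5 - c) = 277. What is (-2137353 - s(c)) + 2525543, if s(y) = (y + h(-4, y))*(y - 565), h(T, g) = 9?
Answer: 18270047/49 ≈ 3.7286e+5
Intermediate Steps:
c = -242/7 (c = 5 - 1/7*277 = 5 - 277/7 = -242/7 ≈ -34.571)
s(y) = (-565 + y)*(9 + y) (s(y) = (y + 9)*(y - 565) = (9 + y)*(-565 + y) = (-565 + y)*(9 + y))
(-2137353 - s(c)) + 2525543 = (-2137353 - (-5085 + (-242/7)**2 - 556*(-242/7))) + 2525543 = (-2137353 - (-5085 + 58564/49 + 134552/7)) + 2525543 = (-2137353 - 1*751263/49) + 2525543 = (-2137353 - 751263/49) + 2525543 = -105481560/49 + 2525543 = 18270047/49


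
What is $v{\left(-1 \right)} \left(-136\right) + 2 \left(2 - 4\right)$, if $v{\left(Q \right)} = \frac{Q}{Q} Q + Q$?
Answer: $268$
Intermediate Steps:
$v{\left(Q \right)} = 2 Q$ ($v{\left(Q \right)} = 1 Q + Q = Q + Q = 2 Q$)
$v{\left(-1 \right)} \left(-136\right) + 2 \left(2 - 4\right) = 2 \left(-1\right) \left(-136\right) + 2 \left(2 - 4\right) = \left(-2\right) \left(-136\right) + 2 \left(-2\right) = 272 - 4 = 268$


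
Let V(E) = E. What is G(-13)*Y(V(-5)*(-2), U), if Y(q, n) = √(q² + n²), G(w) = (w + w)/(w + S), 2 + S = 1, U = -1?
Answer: 13*√101/7 ≈ 18.664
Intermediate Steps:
S = -1 (S = -2 + 1 = -1)
G(w) = 2*w/(-1 + w) (G(w) = (w + w)/(w - 1) = (2*w)/(-1 + w) = 2*w/(-1 + w))
Y(q, n) = √(n² + q²)
G(-13)*Y(V(-5)*(-2), U) = (2*(-13)/(-1 - 13))*√((-1)² + (-5*(-2))²) = (2*(-13)/(-14))*√(1 + 10²) = (2*(-13)*(-1/14))*√(1 + 100) = 13*√101/7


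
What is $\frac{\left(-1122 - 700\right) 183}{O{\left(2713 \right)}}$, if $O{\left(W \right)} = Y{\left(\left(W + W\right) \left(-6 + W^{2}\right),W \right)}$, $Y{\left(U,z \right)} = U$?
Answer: $- \frac{166713}{19968664819} \approx -8.3487 \cdot 10^{-6}$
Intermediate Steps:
$O{\left(W \right)} = 2 W \left(-6 + W^{2}\right)$ ($O{\left(W \right)} = \left(W + W\right) \left(-6 + W^{2}\right) = 2 W \left(-6 + W^{2}\right)$)
$\frac{\left(-1122 - 700\right) 183}{O{\left(2713 \right)}} = \frac{\left(-1122 - 700\right) 183}{2 \cdot 2713 \left(-6 + 2713^{2}\right)} = \frac{\left(-1122 - 700\right) 183}{2 \cdot 2713 \left(-6 + 7360369\right)} = \frac{\left(-1122 - 700\right) 183}{2 \cdot 2713 \cdot 7360363} = \frac{\left(-1822\right) 183}{39937329638} = \left(-333426\right) \frac{1}{39937329638} = - \frac{166713}{19968664819}$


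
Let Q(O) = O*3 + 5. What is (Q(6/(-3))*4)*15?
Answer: -60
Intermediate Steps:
Q(O) = 5 + 3*O (Q(O) = 3*O + 5 = 5 + 3*O)
(Q(6/(-3))*4)*15 = ((5 + 3*(6/(-3)))*4)*15 = ((5 + 3*(6*(-⅓)))*4)*15 = ((5 + 3*(-2))*4)*15 = ((5 - 6)*4)*15 = -1*4*15 = -4*15 = -60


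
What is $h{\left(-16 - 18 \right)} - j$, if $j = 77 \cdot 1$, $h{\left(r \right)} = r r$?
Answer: $1079$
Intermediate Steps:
$h{\left(r \right)} = r^{2}$
$j = 77$
$h{\left(-16 - 18 \right)} - j = \left(-16 - 18\right)^{2} - 77 = \left(-34\right)^{2} - 77 = 1156 - 77 = 1079$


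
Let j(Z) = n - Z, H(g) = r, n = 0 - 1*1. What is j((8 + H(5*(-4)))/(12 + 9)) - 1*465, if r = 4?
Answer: -3266/7 ≈ -466.57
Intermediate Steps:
n = -1 (n = 0 - 1 = -1)
H(g) = 4
j(Z) = -1 - Z
j((8 + H(5*(-4)))/(12 + 9)) - 1*465 = (-1 - (8 + 4)/(12 + 9)) - 1*465 = (-1 - 12/21) - 465 = (-1 - 1*4/7) - 465 = (-1 - 4/7) - 465 = -11/7 - 465 = -3266/7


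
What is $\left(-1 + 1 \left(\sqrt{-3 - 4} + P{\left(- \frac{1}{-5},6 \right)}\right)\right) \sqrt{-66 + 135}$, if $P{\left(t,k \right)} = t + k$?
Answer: $\frac{26 \sqrt{69}}{5} + i \sqrt{483} \approx 43.194 + 21.977 i$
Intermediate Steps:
$P{\left(t,k \right)} = k + t$
$\left(-1 + 1 \left(\sqrt{-3 - 4} + P{\left(- \frac{1}{-5},6 \right)}\right)\right) \sqrt{-66 + 135} = \left(-1 + 1 \left(\sqrt{-3 - 4} + \left(6 - \frac{1}{-5}\right)\right)\right) \sqrt{-66 + 135} = \left(-1 + 1 \left(\sqrt{-7} + \left(6 - - \frac{1}{5}\right)\right)\right) \sqrt{69} = \left(-1 + 1 \left(i \sqrt{7} + \left(6 + \frac{1}{5}\right)\right)\right) \sqrt{69} = \left(-1 + 1 \left(i \sqrt{7} + \frac{31}{5}\right)\right) \sqrt{69} = \left(-1 + 1 \left(\frac{31}{5} + i \sqrt{7}\right)\right) \sqrt{69} = \left(-1 + \left(\frac{31}{5} + i \sqrt{7}\right)\right) \sqrt{69} = \left(\frac{26}{5} + i \sqrt{7}\right) \sqrt{69} = \sqrt{69} \left(\frac{26}{5} + i \sqrt{7}\right)$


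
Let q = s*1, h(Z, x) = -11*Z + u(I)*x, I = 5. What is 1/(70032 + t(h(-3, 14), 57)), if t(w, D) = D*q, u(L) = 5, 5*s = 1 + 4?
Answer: 1/70089 ≈ 1.4268e-5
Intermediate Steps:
s = 1 (s = (1 + 4)/5 = (1/5)*5 = 1)
h(Z, x) = -11*Z + 5*x
q = 1 (q = 1*1 = 1)
t(w, D) = D (t(w, D) = D*1 = D)
1/(70032 + t(h(-3, 14), 57)) = 1/(70032 + 57) = 1/70089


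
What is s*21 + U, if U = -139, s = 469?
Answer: 9710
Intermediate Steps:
s*21 + U = 469*21 - 139 = 9849 - 139 = 9710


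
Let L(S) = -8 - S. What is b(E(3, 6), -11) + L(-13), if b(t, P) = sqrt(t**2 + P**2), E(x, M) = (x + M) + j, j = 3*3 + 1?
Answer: 5 + sqrt(482) ≈ 26.954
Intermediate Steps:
j = 10 (j = 9 + 1 = 10)
E(x, M) = 10 + M + x (E(x, M) = (x + M) + 10 = (M + x) + 10 = 10 + M + x)
b(t, P) = sqrt(P**2 + t**2)
b(E(3, 6), -11) + L(-13) = sqrt((-11)**2 + (10 + 6 + 3)**2) + (-8 - 1*(-13)) = sqrt(121 + 19**2) + (-8 + 13) = sqrt(121 + 361) + 5 = sqrt(482) + 5 = 5 + sqrt(482)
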